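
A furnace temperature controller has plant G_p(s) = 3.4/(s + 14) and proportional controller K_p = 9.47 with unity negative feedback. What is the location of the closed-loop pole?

Closed-loop transfer function: T(s) = K_p·G_p(s)/(1 + K_p·G_p(s)) = 32.2/(s + 14 + 32.2) = 32.2/(s + 46.2).
The closed-loop pole is at s = −46.2.

s = -46.2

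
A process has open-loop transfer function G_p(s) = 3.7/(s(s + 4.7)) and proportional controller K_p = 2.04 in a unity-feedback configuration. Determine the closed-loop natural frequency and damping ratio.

With unity feedback the closed-loop characteristic equation is s² + 4.7s + 2.04·3.7 = s² + 4.7s + 7.548 = 0.
So ω_n² = 7.548 ⇒ ω_n = 2.747 rad/s, and ζ = 4.7/(2ω_n) = 0.855.

ω_n = 2.75 rad/s, ζ = 0.855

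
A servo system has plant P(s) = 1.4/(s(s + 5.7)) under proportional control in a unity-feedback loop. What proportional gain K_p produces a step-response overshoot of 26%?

From %OS = 100·exp(−πζ/√(1−ζ²)) = 26%, ζ = −ln(0.26)/√(π²+ln²(0.26)) = 0.3941.
Characteristic equation s² + 5.7s + 1.4K_p = 0 gives ζ = 5.7/(2√(1.4K_p)).
Setting ζ = 0.3941: √(1.4K_p) = 5.7/(2·0.3941) = 7.232, so K_p = 52.3/1.4 = 37.4.

K_p = 37.4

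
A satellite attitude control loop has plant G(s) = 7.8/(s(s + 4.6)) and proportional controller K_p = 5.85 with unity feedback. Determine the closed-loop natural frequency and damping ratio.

1 + K_p·G(s) = 0 gives s² + 4.6s + 45.63 = 0.
Matching s² + 2ζω_n s + ω_n²: ω_n = √45.63 = 6.755 rad/s and 2ζω_n = 4.6, so ζ = 4.6/(2·6.755) = 0.34.

ω_n = 6.75 rad/s, ζ = 0.34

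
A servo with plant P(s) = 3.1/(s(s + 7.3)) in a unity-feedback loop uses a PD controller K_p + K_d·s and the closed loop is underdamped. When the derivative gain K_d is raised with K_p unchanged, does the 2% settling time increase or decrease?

Characteristic equation s² + (7.3 + 3.1K_d)s + 3.1K_p = 0: raising K_d increases ζω_n = (7.3+3.1K_d)/2 while the loop stays underdamped, so T_s ≈ 4/(ζω_n) decreases.

decrease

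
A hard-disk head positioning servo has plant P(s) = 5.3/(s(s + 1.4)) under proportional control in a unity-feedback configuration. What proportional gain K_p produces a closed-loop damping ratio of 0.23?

K_p = 1.75

Closed-loop characteristic equation: s² + 1.4s + K_p·5.3 = 0.
So ω_n = √(5.3K_p) and 2ζω_n = 1.4, giving ζ = 1.4/(2√(5.3K_p)).
Setting ζ = 0.23: √(5.3K_p) = 1.4/(2·0.23) = 3.043, so K_p = 9.263/5.3 = 1.75.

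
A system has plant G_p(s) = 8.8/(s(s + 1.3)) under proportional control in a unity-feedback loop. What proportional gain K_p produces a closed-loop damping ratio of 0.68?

Closed-loop characteristic equation: s² + 1.3s + K_p·8.8 = 0.
So ω_n = √(8.8K_p) and 2ζω_n = 1.3, giving ζ = 1.3/(2√(8.8K_p)).
Setting ζ = 0.68: √(8.8K_p) = 1.3/(2·0.68) = 0.9559, so K_p = 0.9137/8.8 = 0.104.

K_p = 0.104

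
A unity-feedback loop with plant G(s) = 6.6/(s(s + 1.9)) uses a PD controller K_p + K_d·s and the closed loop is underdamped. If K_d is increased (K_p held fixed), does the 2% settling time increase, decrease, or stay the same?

decrease

Characteristic equation s² + (1.9 + 6.6K_d)s + 6.6K_p = 0: raising K_d increases ζω_n = (1.9+6.6K_d)/2 while the loop stays underdamped, so T_s ≈ 4/(ζω_n) decreases.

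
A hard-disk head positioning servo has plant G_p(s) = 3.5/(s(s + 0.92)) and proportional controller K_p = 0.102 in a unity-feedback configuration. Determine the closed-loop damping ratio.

ζ = 0.77

With unity feedback the closed-loop characteristic equation is s² + 0.92s + 0.102·3.5 = s² + 0.92s + 0.357 = 0.
So ω_n² = 0.357 ⇒ ω_n = 0.5975 rad/s, and ζ = 0.92/(2ω_n) = 0.77.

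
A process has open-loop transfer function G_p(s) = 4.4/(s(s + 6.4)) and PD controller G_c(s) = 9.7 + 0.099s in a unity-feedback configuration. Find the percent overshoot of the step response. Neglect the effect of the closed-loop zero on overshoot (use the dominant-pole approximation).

Forward path: (9.7 + 0.099s)·4.4/(s(s+6.4)). The closed-loop characteristic equation is s² + (6.4 + 4.4·0.099)s + 4.4·9.7 = 0.
That is s² + 6.836s + 42.68 = 0, so ω_n = 6.533 rad/s and ζ = 6.836/(2·6.533) = 0.5232.
%OS = 100·exp(−πζ/√(1−ζ²)) = 14.5%.

14.5%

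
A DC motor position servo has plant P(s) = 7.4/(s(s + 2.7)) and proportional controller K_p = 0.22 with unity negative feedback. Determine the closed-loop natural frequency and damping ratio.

ω_n = 1.28 rad/s, ζ = 1.06

The closed-loop denominator is s(s+2.7) + 0.22·7.4 = s² + 2.7s + 1.628.
Matching s² + 2ζω_n s + ω_n²: ω_n = √1.628 = 1.276 rad/s and 2ζω_n = 2.7, so ζ = 2.7/(2·1.276) = 1.06.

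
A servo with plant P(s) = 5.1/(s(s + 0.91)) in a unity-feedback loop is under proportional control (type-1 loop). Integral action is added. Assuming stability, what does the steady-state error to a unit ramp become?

The integrator raises the loop to type 2, so K_v → ∞ and e_ss to a ramp is zero.

0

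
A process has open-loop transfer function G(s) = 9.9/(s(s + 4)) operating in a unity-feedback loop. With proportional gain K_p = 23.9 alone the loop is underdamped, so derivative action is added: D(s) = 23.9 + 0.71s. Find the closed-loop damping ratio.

ζ = 0.359

Forward path: (23.9 + 0.71s)·9.9/(s(s+4)). The closed-loop characteristic equation is s² + (4 + 9.9·0.71)s + 9.9·23.9 = 0.
That is s² + 11.03s + 236.6 = 0, so ω_n = 15.38 rad/s and ζ = 11.03/(2·15.38) = 0.3585.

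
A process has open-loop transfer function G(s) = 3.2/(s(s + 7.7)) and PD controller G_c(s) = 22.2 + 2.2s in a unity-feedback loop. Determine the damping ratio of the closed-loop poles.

ζ = 0.874

Forward path: (22.2 + 2.2s)·3.2/(s(s+7.7)). The closed-loop characteristic equation is s² + (7.7 + 3.2·2.2)s + 3.2·22.2 = 0.
That is s² + 14.74s + 71.04 = 0, so ω_n = 8.429 rad/s and ζ = 14.74/(2·8.429) = 0.8744.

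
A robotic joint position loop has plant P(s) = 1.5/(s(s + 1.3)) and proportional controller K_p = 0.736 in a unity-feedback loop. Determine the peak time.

The closed-loop denominator s² + 1.3s + 1.104 gives ω_n = √1.104 = 1.051 and ζ = 1.3/(2ω_n) = 0.6186.
Damped frequency ω_d = ω_n√(1−ζ²) = 0.8255 rad/s, so peak time T_p = π/ω_d = 3.81 s.

T_p = 3.81 s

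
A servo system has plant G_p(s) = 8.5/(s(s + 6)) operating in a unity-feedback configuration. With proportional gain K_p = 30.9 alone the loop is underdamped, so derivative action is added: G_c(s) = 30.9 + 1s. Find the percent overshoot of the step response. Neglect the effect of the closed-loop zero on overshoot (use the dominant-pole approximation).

20.8%

Forward path: (30.9 + 1s)·8.5/(s(s+6)). The closed-loop characteristic equation is s² + (6 + 8.5·1)s + 8.5·30.9 = 0.
That is s² + 14.5s + 262.6 = 0, so ω_n = 16.21 rad/s and ζ = 14.5/(2·16.21) = 0.4474.
%OS = 100·exp(−πζ/√(1−ζ²)) = 20.8%.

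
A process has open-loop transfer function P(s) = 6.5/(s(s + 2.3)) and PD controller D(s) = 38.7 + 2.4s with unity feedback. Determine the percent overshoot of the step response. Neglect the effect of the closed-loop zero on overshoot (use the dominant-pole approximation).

11.7%

Forward path: (38.7 + 2.4s)·6.5/(s(s+2.3)). The closed-loop characteristic equation is s² + (2.3 + 6.5·2.4)s + 6.5·38.7 = 0.
That is s² + 17.9s + 251.6 = 0, so ω_n = 15.86 rad/s and ζ = 17.9/(2·15.86) = 0.5643.
%OS = 100·exp(−πζ/√(1−ζ²)) = 11.7%.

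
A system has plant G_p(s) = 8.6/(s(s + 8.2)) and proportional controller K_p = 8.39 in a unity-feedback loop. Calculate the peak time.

From 1 + K_pG_p(s) = 0: s² + 8.2s + 72.15 = 0 ⇒ ω_n = 8.494, ζ = 0.4827.
Damped frequency ω_d = ω_n√(1−ζ²) = 7.439 rad/s, so peak time T_p = π/ω_d = 0.422 s.

T_p = 0.422 s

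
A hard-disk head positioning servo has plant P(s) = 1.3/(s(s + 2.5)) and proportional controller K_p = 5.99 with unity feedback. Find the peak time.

T_p = 1.26 s

The closed-loop denominator s² + 2.5s + 7.787 gives ω_n = √7.787 = 2.791 and ζ = 2.5/(2ω_n) = 0.4479.
Damped frequency ω_d = ω_n√(1−ζ²) = 2.495 rad/s, so peak time T_p = π/ω_d = 1.26 s.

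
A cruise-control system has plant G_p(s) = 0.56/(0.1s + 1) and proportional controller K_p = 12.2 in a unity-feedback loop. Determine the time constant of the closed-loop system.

Closed loop: T(s) = K_p·G_p/(1+K_p·G_p) = 6.832/(0.1s + 1 + 6.832), with pole at s = −(1 + 6.832)/0.1 = −78.32.
Closed-loop time constant τ = 1/78.32 = 0.0128 s.

τ = 0.0128 s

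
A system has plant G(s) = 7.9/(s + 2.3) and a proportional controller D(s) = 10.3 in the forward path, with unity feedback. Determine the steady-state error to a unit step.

0.0275

The loop is type 0. Static position error constant K_pos = D(0)·G(0) = 10.3·3.435 = 35.38.
Steady-state error to a unit step: e_ss = 1/(1+K_pos) = 1/36.38 = 0.0275.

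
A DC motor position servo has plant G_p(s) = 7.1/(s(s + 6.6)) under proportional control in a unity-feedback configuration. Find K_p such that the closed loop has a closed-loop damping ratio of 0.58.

K_p = 4.56

Closed-loop characteristic equation: s² + 6.6s + K_p·7.1 = 0.
So ω_n = √(7.1K_p) and 2ζω_n = 6.6, giving ζ = 6.6/(2√(7.1K_p)).
Setting ζ = 0.58: √(7.1K_p) = 6.6/(2·0.58) = 5.69, so K_p = 32.37/7.1 = 4.56.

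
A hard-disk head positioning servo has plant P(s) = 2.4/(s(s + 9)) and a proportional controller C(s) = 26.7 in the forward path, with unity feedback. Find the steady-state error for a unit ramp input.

The loop has one pole at the origin (type 1). Velocity error constant K_v = lim_{s→0} s·C(s)P(s) = 26.7·2.4/9 = 7.12.
Steady-state error to a unit ramp: e_ss = 1/K_v = 0.14.

0.14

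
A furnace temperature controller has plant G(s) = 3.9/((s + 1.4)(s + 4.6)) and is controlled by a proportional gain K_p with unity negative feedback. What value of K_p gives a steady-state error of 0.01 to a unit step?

The loop is type 0, so e_ss(step) = 1/(1 + K_pos) with K_pos = K_p·G(0).
G(0) = 0.6056. Require 1/(1 + K_p·0.6056) = 0.01, so 1 + 0.6056·K_p = 100.
K_p = (100 − 1)/0.6056 = 163.

K_p = 163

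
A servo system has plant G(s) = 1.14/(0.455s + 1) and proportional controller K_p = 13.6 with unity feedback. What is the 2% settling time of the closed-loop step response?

T_s ≈ 0.11 s

Closed loop: T(s) = K_p·G/(1+K_p·G) = 15.5/(0.455s + 1 + 15.5), with pole at s = −(1 + 15.5)/0.455 = −36.27.
τ = 1/36.27 = 0.02757 s, so 2% settling time ≈ 4τ = 0.11 s.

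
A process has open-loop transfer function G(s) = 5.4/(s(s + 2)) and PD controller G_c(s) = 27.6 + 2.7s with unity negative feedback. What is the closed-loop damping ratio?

Forward path: (27.6 + 2.7s)·5.4/(s(s+2)). The closed-loop characteristic equation is s² + (2 + 5.4·2.7)s + 5.4·27.6 = 0.
That is s² + 16.58s + 149 = 0, so ω_n = 12.21 rad/s and ζ = 16.58/(2·12.21) = 0.6791.

ζ = 0.679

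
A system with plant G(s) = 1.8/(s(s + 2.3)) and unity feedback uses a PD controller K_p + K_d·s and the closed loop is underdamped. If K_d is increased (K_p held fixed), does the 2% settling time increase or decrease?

Characteristic equation s² + (2.3 + 1.8K_d)s + 1.8K_p = 0: raising K_d increases ζω_n = (2.3+1.8K_d)/2 while the loop stays underdamped, so T_s ≈ 4/(ζω_n) decreases.

decrease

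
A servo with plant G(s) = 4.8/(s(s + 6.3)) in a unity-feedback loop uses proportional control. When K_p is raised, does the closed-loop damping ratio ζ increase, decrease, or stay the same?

decrease

ζ = 6.3/(2√(4.8K_p)); increasing K_p raises the denominator, so ζ falls.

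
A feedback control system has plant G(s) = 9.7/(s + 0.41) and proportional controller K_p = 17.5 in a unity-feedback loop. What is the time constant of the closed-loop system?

Closed-loop transfer function: T(s) = K_p·G(s)/(1 + K_p·G(s)) = 169.8/(s + 0.41 + 169.8) = 169.8/(s + 170.2).
Time constant τ = 1/170.2 = 0.00588 s.

τ = 0.00588 s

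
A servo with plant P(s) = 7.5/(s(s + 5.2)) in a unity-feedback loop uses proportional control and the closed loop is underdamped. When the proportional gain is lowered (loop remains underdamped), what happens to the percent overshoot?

decrease

ζ = 5.2/(2√(7.5K_p)) rises as K_p falls; higher damping means less overshoot.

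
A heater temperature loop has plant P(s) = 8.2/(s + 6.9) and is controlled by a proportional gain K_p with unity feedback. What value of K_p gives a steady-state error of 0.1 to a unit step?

K_p = 7.57

The loop is type 0, so e_ss(step) = 1/(1 + K_pos) with K_pos = K_p·P(0).
P(0) = 1.188. Require 1/(1 + K_p·1.188) = 0.1, so 1 + 1.188·K_p = 10.
K_p = (10 − 1)/1.188 = 7.57.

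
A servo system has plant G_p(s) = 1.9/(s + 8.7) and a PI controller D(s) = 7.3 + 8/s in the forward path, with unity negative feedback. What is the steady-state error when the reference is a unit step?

The open loop D(s)G_p(s) has a pole at the origin (type 1), so the static position error constant is infinite and e_ss = 1/(1+∞) = 0.

0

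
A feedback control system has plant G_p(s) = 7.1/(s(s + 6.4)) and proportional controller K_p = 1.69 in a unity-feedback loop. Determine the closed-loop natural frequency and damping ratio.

1 + K_p·G_p(s) = 0 gives s² + 6.4s + 12 = 0.
Matching s² + 2ζω_n s + ω_n²: ω_n = √12 = 3.464 rad/s and 2ζω_n = 6.4, so ζ = 6.4/(2·3.464) = 0.924.

ω_n = 3.46 rad/s, ζ = 0.924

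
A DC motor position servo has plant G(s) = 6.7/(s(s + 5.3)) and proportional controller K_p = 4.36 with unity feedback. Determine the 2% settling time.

T_s ≈ 1.51 s

From 1 + K_pG(s) = 0: s² + 5.3s + 29.21 = 0 ⇒ ω_n = 5.405, ζ = 0.4903.
2% settling time T_s ≈ 4/(ζω_n) = 4/2.65 = 1.51 s.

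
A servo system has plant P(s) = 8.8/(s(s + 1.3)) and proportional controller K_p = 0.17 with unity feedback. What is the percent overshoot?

Closed-loop characteristic equation: s² + 1.3s + 1.496 = 0, so ω_n = 1.223 rad/s and ζ = 1.3/(2·1.223) = 0.5314.
%OS = 100·exp(−πζ/√(1−ζ²)) = 100·exp(−π·0.5314/√0.7176) = 13.9%.

13.9%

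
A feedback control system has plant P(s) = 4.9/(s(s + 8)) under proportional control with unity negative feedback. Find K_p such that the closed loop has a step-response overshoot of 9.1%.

K_p = 8.87

From %OS = 100·exp(−πζ/√(1−ζ²)) = 9.1%, ζ = −ln(0.091)/√(π²+ln²(0.091)) = 0.6066.
Characteristic equation s² + 8s + 4.9K_p = 0 gives ζ = 8/(2√(4.9K_p)).
Setting ζ = 0.6066: √(4.9K_p) = 8/(2·0.6066) = 6.594, so K_p = 43.49/4.9 = 8.87.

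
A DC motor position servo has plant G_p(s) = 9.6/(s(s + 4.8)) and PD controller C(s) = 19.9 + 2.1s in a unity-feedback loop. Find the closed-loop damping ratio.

Forward path: (19.9 + 2.1s)·9.6/(s(s+4.8)). The closed-loop characteristic equation is s² + (4.8 + 9.6·2.1)s + 9.6·19.9 = 0.
That is s² + 24.96s + 191 = 0, so ω_n = 13.82 rad/s and ζ = 24.96/(2·13.82) = 0.9029.

ζ = 0.903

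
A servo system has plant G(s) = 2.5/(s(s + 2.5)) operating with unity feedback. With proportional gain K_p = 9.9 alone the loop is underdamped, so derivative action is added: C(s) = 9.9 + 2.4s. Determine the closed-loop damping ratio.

Forward path: (9.9 + 2.4s)·2.5/(s(s+2.5)). The closed-loop characteristic equation is s² + (2.5 + 2.5·2.4)s + 2.5·9.9 = 0.
That is s² + 8.5s + 24.75 = 0, so ω_n = 4.975 rad/s and ζ = 8.5/(2·4.975) = 0.8543.

ζ = 0.854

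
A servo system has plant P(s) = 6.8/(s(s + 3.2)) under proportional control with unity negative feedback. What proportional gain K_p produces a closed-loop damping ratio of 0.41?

K_p = 2.24

Closed-loop characteristic equation: s² + 3.2s + K_p·6.8 = 0.
So ω_n = √(6.8K_p) and 2ζω_n = 3.2, giving ζ = 3.2/(2√(6.8K_p)).
Setting ζ = 0.41: √(6.8K_p) = 3.2/(2·0.41) = 3.902, so K_p = 15.23/6.8 = 2.24.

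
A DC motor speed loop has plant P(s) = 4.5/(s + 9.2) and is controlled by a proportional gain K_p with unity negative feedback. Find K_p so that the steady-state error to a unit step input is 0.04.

The loop is type 0, so e_ss(step) = 1/(1 + K_pos) with K_pos = K_p·P(0).
P(0) = 0.4891. Require 1/(1 + K_p·0.4891) = 0.04, so 1 + 0.4891·K_p = 25.
K_p = (25 − 1)/0.4891 = 49.1.

K_p = 49.1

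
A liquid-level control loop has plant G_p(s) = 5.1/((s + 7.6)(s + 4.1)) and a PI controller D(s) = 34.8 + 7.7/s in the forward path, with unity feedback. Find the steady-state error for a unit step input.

The open loop D(s)G_p(s) has a pole at the origin (type 1), so the static position error constant is infinite and e_ss = 1/(1+∞) = 0.

0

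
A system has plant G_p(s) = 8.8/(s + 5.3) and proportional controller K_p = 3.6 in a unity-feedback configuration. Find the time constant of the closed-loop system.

Closed-loop transfer function: T(s) = K_p·G_p(s)/(1 + K_p·G_p(s)) = 31.68/(s + 5.3 + 31.68) = 31.68/(s + 36.98).
Time constant τ = 1/36.98 = 0.027 s.

τ = 0.027 s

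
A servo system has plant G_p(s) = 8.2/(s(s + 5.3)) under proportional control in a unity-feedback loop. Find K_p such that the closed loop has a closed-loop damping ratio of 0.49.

Closed-loop characteristic equation: s² + 5.3s + K_p·8.2 = 0.
So ω_n = √(8.2K_p) and 2ζω_n = 5.3, giving ζ = 5.3/(2√(8.2K_p)).
Setting ζ = 0.49: √(8.2K_p) = 5.3/(2·0.49) = 5.408, so K_p = 29.25/8.2 = 3.57.

K_p = 3.57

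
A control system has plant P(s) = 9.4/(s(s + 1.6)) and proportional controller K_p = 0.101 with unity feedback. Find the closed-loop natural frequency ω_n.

ω_n = 0.974 rad/s

With unity feedback the closed-loop characteristic equation is s² + 1.6s + 0.101·9.4 = s² + 1.6s + 0.9494 = 0.
Matching s² + 2ζω_n s + ω_n²: ω_n = √0.9494 = 0.9744 rad/s and 2ζω_n = 1.6, so ζ = 1.6/(2·0.9744) = 0.821.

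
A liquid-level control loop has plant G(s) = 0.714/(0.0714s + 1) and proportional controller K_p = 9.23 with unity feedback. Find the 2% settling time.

T_s ≈ 0.0376 s

Closed loop: T(s) = K_p·G/(1+K_p·G) = 6.59/(0.0714s + 1 + 6.59), with pole at s = −(1 + 6.59)/0.0714 = −106.3.
τ = 1/106.3 = 0.009407 s, so 2% settling time ≈ 4τ = 0.0376 s.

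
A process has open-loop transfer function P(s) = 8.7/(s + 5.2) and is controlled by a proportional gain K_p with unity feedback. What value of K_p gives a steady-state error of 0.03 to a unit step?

K_p = 19.3

Steady-state error for a unit step on this type-0 loop is 1/(1 + K_p·P(0)).
P(0) = 1.673. Require 1/(1 + K_p·1.673) = 0.03, so 1 + 1.673·K_p = 33.33.
K_p = (33.33 − 1)/1.673 = 19.3.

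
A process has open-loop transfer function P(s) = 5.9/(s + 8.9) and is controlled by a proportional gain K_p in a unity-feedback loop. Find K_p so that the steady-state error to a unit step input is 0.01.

K_p = 149

For a type-0 loop with proportional control, e_ss = 1/(1 + K_p·P(0)).
P(0) = 0.6629. Require 1/(1 + K_p·0.6629) = 0.01, so 1 + 0.6629·K_p = 100.
K_p = (100 − 1)/0.6629 = 149.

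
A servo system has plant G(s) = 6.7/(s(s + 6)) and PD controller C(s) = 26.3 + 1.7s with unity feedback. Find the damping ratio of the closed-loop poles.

ζ = 0.655

Forward path: (26.3 + 1.7s)·6.7/(s(s+6)). The closed-loop characteristic equation is s² + (6 + 6.7·1.7)s + 6.7·26.3 = 0.
That is s² + 17.39s + 176.2 = 0, so ω_n = 13.27 rad/s and ζ = 17.39/(2·13.27) = 0.655.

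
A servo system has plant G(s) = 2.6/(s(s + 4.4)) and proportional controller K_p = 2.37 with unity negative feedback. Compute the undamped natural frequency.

ω_n = 2.48 rad/s

1 + K_p·G(s) = 0 gives s² + 4.4s + 6.162 = 0.
Matching s² + 2ζω_n s + ω_n²: ω_n = √6.162 = 2.482 rad/s and 2ζω_n = 4.4, so ζ = 4.4/(2·2.482) = 0.886.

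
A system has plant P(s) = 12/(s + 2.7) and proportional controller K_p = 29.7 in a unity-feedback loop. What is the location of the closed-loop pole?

Closed-loop transfer function: T(s) = K_p·P(s)/(1 + K_p·P(s)) = 356.4/(s + 2.7 + 356.4) = 356.4/(s + 359.1).
The closed-loop pole is at s = −359.1.

s = -359.1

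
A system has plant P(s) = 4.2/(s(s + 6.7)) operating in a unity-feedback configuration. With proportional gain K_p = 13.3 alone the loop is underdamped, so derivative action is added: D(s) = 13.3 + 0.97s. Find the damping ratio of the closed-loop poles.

Forward path: (13.3 + 0.97s)·4.2/(s(s+6.7)). The closed-loop characteristic equation is s² + (6.7 + 4.2·0.97)s + 4.2·13.3 = 0.
That is s² + 10.77s + 55.86 = 0, so ω_n = 7.474 rad/s and ζ = 10.77/(2·7.474) = 0.7208.

ζ = 0.721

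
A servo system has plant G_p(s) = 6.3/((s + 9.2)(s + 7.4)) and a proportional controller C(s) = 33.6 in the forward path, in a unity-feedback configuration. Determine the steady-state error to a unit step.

The loop is type 0. Static position error constant K_pos = C(0)·G_p(0) = 33.6·0.09254 = 3.109.
Steady-state error to a unit step: e_ss = 1/(1+K_pos) = 1/4.109 = 0.243.

0.243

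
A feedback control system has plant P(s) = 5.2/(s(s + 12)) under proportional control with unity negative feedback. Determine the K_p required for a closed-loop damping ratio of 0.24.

K_p = 120

Closed-loop characteristic equation: s² + 12s + K_p·5.2 = 0.
So ω_n = √(5.2K_p) and 2ζω_n = 12, giving ζ = 12/(2√(5.2K_p)).
Setting ζ = 0.24: √(5.2K_p) = 12/(2·0.24) = 25, so K_p = 625/5.2 = 120.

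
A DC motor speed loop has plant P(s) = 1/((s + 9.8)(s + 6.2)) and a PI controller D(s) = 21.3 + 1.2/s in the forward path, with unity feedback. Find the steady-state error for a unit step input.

0

The open loop D(s)P(s) has a pole at the origin (type 1), so the static position error constant is infinite and e_ss = 1/(1+∞) = 0.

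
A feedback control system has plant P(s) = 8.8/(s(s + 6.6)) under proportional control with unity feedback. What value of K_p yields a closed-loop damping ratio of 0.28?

K_p = 15.8

Closed-loop characteristic equation: s² + 6.6s + K_p·8.8 = 0.
So ω_n = √(8.8K_p) and 2ζω_n = 6.6, giving ζ = 6.6/(2√(8.8K_p)).
Setting ζ = 0.28: √(8.8K_p) = 6.6/(2·0.28) = 11.79, so K_p = 138.9/8.8 = 15.8.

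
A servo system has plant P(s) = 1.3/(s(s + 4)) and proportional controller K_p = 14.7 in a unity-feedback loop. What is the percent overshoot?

19.9%

Closed-loop characteristic equation: s² + 4s + 19.11 = 0, so ω_n = 4.371 rad/s and ζ = 4/(2·4.371) = 0.4575.
%OS = 100·exp(−πζ/√(1−ζ²)) = 100·exp(−π·0.4575/√0.7907) = 19.9%.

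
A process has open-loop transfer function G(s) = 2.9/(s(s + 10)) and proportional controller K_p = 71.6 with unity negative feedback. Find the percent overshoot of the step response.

31.3%

From 1 + K_pG(s) = 0: s² + 10s + 207.6 = 0 ⇒ ω_n = 14.41, ζ = 0.347.
%OS = 100·exp(−πζ/√(1−ζ²)) = 100·exp(−π·0.347/√0.8796) = 31.3%.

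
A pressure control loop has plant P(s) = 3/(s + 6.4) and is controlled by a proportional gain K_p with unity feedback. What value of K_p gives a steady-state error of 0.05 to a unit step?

For a type-0 loop with proportional control, e_ss = 1/(1 + K_p·P(0)).
P(0) = 0.4688. Require 1/(1 + K_p·0.4688) = 0.05, so 1 + 0.4688·K_p = 20.
K_p = (20 − 1)/0.4688 = 40.5.

K_p = 40.5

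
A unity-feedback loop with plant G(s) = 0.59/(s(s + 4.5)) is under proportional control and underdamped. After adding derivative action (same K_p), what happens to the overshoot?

With PD the characteristic equation becomes s² + (a + K·K_d)s + K·K_p = 0; the damping term grows, ζ rises, overshoot falls.

decrease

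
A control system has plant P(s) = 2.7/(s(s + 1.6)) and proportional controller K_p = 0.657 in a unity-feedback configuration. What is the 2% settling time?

The closed-loop denominator s² + 1.6s + 1.774 gives ω_n = √1.774 = 1.332 and ζ = 1.6/(2ω_n) = 0.6007.
2% settling time T_s ≈ 4/(ζω_n) = 4/0.8 = 5 s.

T_s ≈ 5 s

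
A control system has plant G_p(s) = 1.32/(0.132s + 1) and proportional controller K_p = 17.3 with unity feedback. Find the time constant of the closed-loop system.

τ = 0.00554 s

Closed loop: T(s) = K_p·G_p/(1+K_p·G_p) = 22.84/(0.132s + 1 + 22.84), with pole at s = −(1 + 22.84)/0.132 = −180.6.
Closed-loop time constant τ = 1/180.6 = 0.00554 s.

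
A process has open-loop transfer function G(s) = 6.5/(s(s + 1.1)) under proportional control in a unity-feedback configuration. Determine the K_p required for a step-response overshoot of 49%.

From %OS = 100·exp(−πζ/√(1−ζ²)) = 49%, ζ = −ln(0.49)/√(π²+ln²(0.49)) = 0.2214.
Characteristic equation s² + 1.1s + 6.5K_p = 0 gives ζ = 1.1/(2√(6.5K_p)).
Setting ζ = 0.2214: √(6.5K_p) = 1.1/(2·0.2214) = 2.484, so K_p = 6.17/6.5 = 0.949.

K_p = 0.949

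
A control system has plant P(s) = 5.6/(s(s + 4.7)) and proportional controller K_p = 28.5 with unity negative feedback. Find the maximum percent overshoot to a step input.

55.2%

The closed-loop denominator s² + 4.7s + 159.6 gives ω_n = √159.6 = 12.63 and ζ = 4.7/(2ω_n) = 0.186.
%OS = 100·exp(−πζ/√(1−ζ²)) = 100·exp(−π·0.186/√0.9654) = 55.2%.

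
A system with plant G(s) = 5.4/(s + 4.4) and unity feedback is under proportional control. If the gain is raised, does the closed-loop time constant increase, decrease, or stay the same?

The closed-loop bandwidth 4.4+K_p·5.4 grows with K_p, so τ shrinks.

decrease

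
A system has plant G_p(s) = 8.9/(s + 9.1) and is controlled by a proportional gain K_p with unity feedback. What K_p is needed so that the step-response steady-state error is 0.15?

K_p = 5.79

The loop is type 0, so e_ss(step) = 1/(1 + K_pos) with K_pos = K_p·G_p(0).
G_p(0) = 0.978. Require 1/(1 + K_p·0.978) = 0.15, so 1 + 0.978·K_p = 6.667.
K_p = (6.667 − 1)/0.978 = 5.79.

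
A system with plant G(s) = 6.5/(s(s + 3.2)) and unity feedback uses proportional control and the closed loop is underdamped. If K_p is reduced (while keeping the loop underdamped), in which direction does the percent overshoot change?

decrease

ζ = 3.2/(2√(6.5K_p)) rises as K_p falls; higher damping means less overshoot.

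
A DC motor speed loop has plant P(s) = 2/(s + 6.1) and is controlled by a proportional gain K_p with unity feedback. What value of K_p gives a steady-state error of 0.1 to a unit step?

K_p = 27.4

The loop is type 0, so e_ss(step) = 1/(1 + K_pos) with K_pos = K_p·P(0).
P(0) = 0.3279. Require 1/(1 + K_p·0.3279) = 0.1, so 1 + 0.3279·K_p = 10.
K_p = (10 − 1)/0.3279 = 27.4.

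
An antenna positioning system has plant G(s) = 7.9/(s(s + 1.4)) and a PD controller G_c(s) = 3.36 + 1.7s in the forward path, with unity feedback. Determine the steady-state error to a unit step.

0

The open loop G_c(s)G(s) has a pole at the origin (type 1), so the static position error constant is infinite and e_ss = 1/(1+∞) = 0.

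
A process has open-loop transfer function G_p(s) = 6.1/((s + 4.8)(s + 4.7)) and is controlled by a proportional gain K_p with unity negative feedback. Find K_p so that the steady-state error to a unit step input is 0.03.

K_p = 120

Steady-state error for a unit step on this type-0 loop is 1/(1 + K_p·G_p(0)).
G_p(0) = 0.2704. Require 1/(1 + K_p·0.2704) = 0.03, so 1 + 0.2704·K_p = 33.33.
K_p = (33.33 − 1)/0.2704 = 120.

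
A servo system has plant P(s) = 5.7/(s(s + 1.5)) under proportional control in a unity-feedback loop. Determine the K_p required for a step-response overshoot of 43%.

K_p = 1.47

From %OS = 100·exp(−πζ/√(1−ζ²)) = 43%, ζ = −ln(0.43)/√(π²+ln²(0.43)) = 0.2594.
Characteristic equation s² + 1.5s + 5.7K_p = 0 gives ζ = 1.5/(2√(5.7K_p)).
Setting ζ = 0.2594: √(5.7K_p) = 1.5/(2·0.2594) = 2.891, so K_p = 8.357/5.7 = 1.47.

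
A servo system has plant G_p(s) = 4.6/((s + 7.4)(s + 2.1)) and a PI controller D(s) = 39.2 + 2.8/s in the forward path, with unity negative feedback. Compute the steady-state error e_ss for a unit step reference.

0

The open loop D(s)G_p(s) has a pole at the origin (type 1), so the static position error constant is infinite and e_ss = 1/(1+∞) = 0.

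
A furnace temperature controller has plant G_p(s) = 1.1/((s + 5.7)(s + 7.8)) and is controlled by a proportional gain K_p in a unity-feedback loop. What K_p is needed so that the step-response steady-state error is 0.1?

The loop is type 0, so e_ss(step) = 1/(1 + K_pos) with K_pos = K_p·G_p(0).
G_p(0) = 0.02474. Require 1/(1 + K_p·0.02474) = 0.1, so 1 + 0.02474·K_p = 10.
K_p = (10 − 1)/0.02474 = 364.

K_p = 364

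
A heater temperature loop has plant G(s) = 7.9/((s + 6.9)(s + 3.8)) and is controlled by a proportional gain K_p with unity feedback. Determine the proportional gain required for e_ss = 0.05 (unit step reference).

K_p = 63.1

The loop is type 0, so e_ss(step) = 1/(1 + K_pos) with K_pos = K_p·G(0).
G(0) = 0.3013. Require 1/(1 + K_p·0.3013) = 0.05, so 1 + 0.3013·K_p = 20.
K_p = (20 − 1)/0.3013 = 63.1.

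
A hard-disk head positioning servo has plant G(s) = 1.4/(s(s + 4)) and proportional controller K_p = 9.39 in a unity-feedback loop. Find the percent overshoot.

The closed-loop denominator s² + 4s + 13.15 gives ω_n = √13.15 = 3.626 and ζ = 4/(2ω_n) = 0.5516.
%OS = 100·exp(−πζ/√(1−ζ²)) = 100·exp(−π·0.5516/√0.6957) = 12.5%.

12.5%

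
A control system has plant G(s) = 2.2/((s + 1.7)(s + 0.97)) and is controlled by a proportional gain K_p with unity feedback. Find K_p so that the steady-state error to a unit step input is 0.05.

Steady-state error for a unit step on this type-0 loop is 1/(1 + K_p·G(0)).
G(0) = 1.334. Require 1/(1 + K_p·1.334) = 0.05, so 1 + 1.334·K_p = 20.
K_p = (20 − 1)/1.334 = 14.2.

K_p = 14.2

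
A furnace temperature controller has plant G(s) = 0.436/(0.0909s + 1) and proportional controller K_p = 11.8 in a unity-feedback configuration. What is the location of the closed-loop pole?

s = -67.6

Closed loop: T(s) = K_p·G/(1+K_p·G) = 5.145/(0.0909s + 1 + 5.145), with pole at s = −(1 + 5.145)/0.0909 = −67.6.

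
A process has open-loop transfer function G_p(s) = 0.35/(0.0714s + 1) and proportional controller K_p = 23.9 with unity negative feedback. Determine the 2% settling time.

T_s ≈ 0.0305 s

Closed loop: T(s) = K_p·G_p/(1+K_p·G_p) = 8.365/(0.0714s + 1 + 8.365), with pole at s = −(1 + 8.365)/0.0714 = −131.2.
τ = 1/131.2 = 0.007624 s, so 2% settling time ≈ 4τ = 0.0305 s.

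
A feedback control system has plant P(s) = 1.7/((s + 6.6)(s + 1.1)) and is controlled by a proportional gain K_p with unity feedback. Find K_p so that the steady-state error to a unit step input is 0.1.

K_p = 38.4

For a type-0 loop with proportional control, e_ss = 1/(1 + K_p·P(0)).
P(0) = 0.2342. Require 1/(1 + K_p·0.2342) = 0.1, so 1 + 0.2342·K_p = 10.
K_p = (10 − 1)/0.2342 = 38.4.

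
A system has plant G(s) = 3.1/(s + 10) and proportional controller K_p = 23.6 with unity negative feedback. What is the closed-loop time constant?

Closed-loop transfer function: T(s) = K_p·G(s)/(1 + K_p·G(s)) = 73.16/(s + 10 + 73.16) = 73.16/(s + 83.16).
Time constant τ = 1/83.16 = 0.012 s.

τ = 0.012 s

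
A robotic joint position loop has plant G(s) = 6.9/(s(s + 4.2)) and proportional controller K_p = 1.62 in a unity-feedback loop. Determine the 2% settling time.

T_s ≈ 1.9 s

Closed-loop characteristic equation: s² + 4.2s + 11.18 = 0, so ω_n = 3.343 rad/s and ζ = 4.2/(2·3.343) = 0.6281.
2% settling time T_s ≈ 4/(ζω_n) = 4/2.1 = 1.9 s.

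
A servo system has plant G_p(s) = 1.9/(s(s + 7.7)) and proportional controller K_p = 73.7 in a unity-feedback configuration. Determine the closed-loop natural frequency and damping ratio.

1 + K_p·G_p(s) = 0 gives s² + 7.7s + 140 = 0.
So ω_n² = 140 ⇒ ω_n = 11.83 rad/s, and ζ = 7.7/(2ω_n) = 0.325.

ω_n = 11.8 rad/s, ζ = 0.325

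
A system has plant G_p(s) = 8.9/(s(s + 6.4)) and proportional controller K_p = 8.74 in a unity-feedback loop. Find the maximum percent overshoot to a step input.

29.4%

Closed-loop characteristic equation: s² + 6.4s + 77.79 = 0, so ω_n = 8.82 rad/s and ζ = 6.4/(2·8.82) = 0.3628.
%OS = 100·exp(−πζ/√(1−ζ²)) = 100·exp(−π·0.3628/√0.8684) = 29.4%.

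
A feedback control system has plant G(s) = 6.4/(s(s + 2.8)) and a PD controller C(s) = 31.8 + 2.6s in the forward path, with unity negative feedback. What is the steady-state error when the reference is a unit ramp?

0.0138

The loop has one pole at the origin (type 1). Velocity error constant K_v = lim_{s→0} s·C(s)G(s) = 31.8·6.4/2.8 = 72.69.
Steady-state error to a unit ramp: e_ss = 1/K_v = 0.0138.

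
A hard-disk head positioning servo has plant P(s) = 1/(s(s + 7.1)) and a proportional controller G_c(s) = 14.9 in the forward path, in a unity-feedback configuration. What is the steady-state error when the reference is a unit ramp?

The loop has one pole at the origin (type 1). Velocity error constant K_v = lim_{s→0} s·G_c(s)P(s) = 14.9·1/7.1 = 2.099.
Steady-state error to a unit ramp: e_ss = 1/K_v = 0.477.

0.477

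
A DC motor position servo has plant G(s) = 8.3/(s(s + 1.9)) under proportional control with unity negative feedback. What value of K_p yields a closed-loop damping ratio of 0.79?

Closed-loop characteristic equation: s² + 1.9s + K_p·8.3 = 0.
So ω_n = √(8.3K_p) and 2ζω_n = 1.9, giving ζ = 1.9/(2√(8.3K_p)).
Setting ζ = 0.79: √(8.3K_p) = 1.9/(2·0.79) = 1.203, so K_p = 1.446/8.3 = 0.174.

K_p = 0.174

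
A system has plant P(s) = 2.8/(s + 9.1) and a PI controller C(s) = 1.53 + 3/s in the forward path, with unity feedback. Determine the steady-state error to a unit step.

The open loop C(s)P(s) has a pole at the origin (type 1), so the static position error constant is infinite and e_ss = 1/(1+∞) = 0.

0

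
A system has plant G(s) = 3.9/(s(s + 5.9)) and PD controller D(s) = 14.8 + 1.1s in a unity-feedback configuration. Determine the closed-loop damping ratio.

Forward path: (14.8 + 1.1s)·3.9/(s(s+5.9)). The closed-loop characteristic equation is s² + (5.9 + 3.9·1.1)s + 3.9·14.8 = 0.
That is s² + 10.19s + 57.72 = 0, so ω_n = 7.597 rad/s and ζ = 10.19/(2·7.597) = 0.6706.

ζ = 0.671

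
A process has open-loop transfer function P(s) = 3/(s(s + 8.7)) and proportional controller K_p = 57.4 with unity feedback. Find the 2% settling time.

T_s ≈ 0.92 s

Closed-loop characteristic equation: s² + 8.7s + 172.2 = 0, so ω_n = 13.12 rad/s and ζ = 8.7/(2·13.12) = 0.3315.
2% settling time T_s ≈ 4/(ζω_n) = 4/4.35 = 0.92 s.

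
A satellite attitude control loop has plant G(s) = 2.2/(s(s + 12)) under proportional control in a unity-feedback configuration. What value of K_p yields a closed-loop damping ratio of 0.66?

Closed-loop characteristic equation: s² + 12s + K_p·2.2 = 0.
So ω_n = √(2.2K_p) and 2ζω_n = 12, giving ζ = 12/(2√(2.2K_p)).
Setting ζ = 0.66: √(2.2K_p) = 12/(2·0.66) = 9.091, so K_p = 82.64/2.2 = 37.6.

K_p = 37.6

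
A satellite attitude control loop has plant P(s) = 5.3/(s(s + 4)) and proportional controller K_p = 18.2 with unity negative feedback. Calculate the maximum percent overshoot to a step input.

52%

From 1 + K_pP(s) = 0: s² + 4s + 96.46 = 0 ⇒ ω_n = 9.821, ζ = 0.2036.
%OS = 100·exp(−πζ/√(1−ζ²)) = 100·exp(−π·0.2036/√0.9585) = 52%.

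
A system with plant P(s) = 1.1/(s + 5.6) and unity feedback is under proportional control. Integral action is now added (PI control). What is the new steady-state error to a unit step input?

0

Adding integral action puts a pole at s = 0 in the forward path, raising the system type to 1; a type-1 loop has zero steady-state error to a step.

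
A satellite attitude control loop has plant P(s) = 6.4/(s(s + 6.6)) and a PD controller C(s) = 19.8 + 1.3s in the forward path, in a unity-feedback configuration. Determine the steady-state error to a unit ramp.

The loop has one pole at the origin (type 1). Velocity error constant K_v = lim_{s→0} s·C(s)P(s) = 19.8·6.4/6.6 = 19.2.
Steady-state error to a unit ramp: e_ss = 1/K_v = 0.0521.

0.0521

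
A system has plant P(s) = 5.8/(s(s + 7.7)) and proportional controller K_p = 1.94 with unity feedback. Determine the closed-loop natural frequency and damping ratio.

The closed-loop denominator is s(s+7.7) + 1.94·5.8 = s² + 7.7s + 11.25.
Matching s² + 2ζω_n s + ω_n²: ω_n = √11.25 = 3.354 rad/s and 2ζω_n = 7.7, so ζ = 7.7/(2·3.354) = 1.15.

ω_n = 3.35 rad/s, ζ = 1.15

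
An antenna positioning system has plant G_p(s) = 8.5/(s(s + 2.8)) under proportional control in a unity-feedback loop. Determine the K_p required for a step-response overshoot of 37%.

From %OS = 100·exp(−πζ/√(1−ζ²)) = 37%, ζ = −ln(0.37)/√(π²+ln²(0.37)) = 0.3017.
Characteristic equation s² + 2.8s + 8.5K_p = 0 gives ζ = 2.8/(2√(8.5K_p)).
Setting ζ = 0.3017: √(8.5K_p) = 2.8/(2·0.3017) = 4.64, so K_p = 21.53/8.5 = 2.53.

K_p = 2.53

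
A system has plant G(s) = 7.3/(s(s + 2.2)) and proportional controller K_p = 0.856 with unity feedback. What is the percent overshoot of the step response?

From 1 + K_pG(s) = 0: s² + 2.2s + 6.249 = 0 ⇒ ω_n = 2.5, ζ = 0.44.
%OS = 100·exp(−πζ/√(1−ζ²)) = 100·exp(−π·0.44/√0.8064) = 21.4%.

21.4%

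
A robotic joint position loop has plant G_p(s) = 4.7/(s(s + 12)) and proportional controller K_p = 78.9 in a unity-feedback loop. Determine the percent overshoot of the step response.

Closed-loop characteristic equation: s² + 12s + 370.8 = 0, so ω_n = 19.26 rad/s and ζ = 12/(2·19.26) = 0.3116.
%OS = 100·exp(−πζ/√(1−ζ²)) = 100·exp(−π·0.3116/√0.9029) = 35.7%.

35.7%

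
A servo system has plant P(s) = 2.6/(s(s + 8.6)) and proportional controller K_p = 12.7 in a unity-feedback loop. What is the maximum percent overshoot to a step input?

The closed-loop denominator s² + 8.6s + 33.02 gives ω_n = √33.02 = 5.746 and ζ = 8.6/(2ω_n) = 0.7483.
%OS = 100·exp(−πζ/√(1−ζ²)) = 100·exp(−π·0.7483/√0.44) = 2.89%.

2.89%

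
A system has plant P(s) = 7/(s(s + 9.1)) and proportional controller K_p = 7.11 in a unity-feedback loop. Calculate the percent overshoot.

The closed-loop denominator s² + 9.1s + 49.77 gives ω_n = √49.77 = 7.055 and ζ = 9.1/(2ω_n) = 0.645.
%OS = 100·exp(−πζ/√(1−ζ²)) = 100·exp(−π·0.645/√0.584) = 7.06%.

7.06%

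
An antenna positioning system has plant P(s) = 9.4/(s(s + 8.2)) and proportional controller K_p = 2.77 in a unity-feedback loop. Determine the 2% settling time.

From 1 + K_pP(s) = 0: s² + 8.2s + 26.04 = 0 ⇒ ω_n = 5.103, ζ = 0.8035.
2% settling time T_s ≈ 4/(ζω_n) = 4/4.1 = 0.976 s.

T_s ≈ 0.976 s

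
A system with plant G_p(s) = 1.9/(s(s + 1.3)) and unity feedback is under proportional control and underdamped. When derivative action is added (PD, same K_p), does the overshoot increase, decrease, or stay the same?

decrease

With PD the characteristic equation becomes s² + (a + K·K_d)s + K·K_p = 0; the damping term grows, ζ rises, overshoot falls.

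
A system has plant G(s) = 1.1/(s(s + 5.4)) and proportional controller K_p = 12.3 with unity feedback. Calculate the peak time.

T_p = 1.26 s

The closed-loop denominator s² + 5.4s + 13.53 gives ω_n = √13.53 = 3.678 and ζ = 5.4/(2ω_n) = 0.734.
Damped frequency ω_d = ω_n√(1−ζ²) = 2.498 rad/s, so peak time T_p = π/ω_d = 1.26 s.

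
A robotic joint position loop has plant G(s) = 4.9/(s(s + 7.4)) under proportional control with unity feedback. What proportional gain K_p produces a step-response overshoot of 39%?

From %OS = 100·exp(−πζ/√(1−ζ²)) = 39%, ζ = −ln(0.39)/√(π²+ln²(0.39)) = 0.2871.
Characteristic equation s² + 7.4s + 4.9K_p = 0 gives ζ = 7.4/(2√(4.9K_p)).
Setting ζ = 0.2871: √(4.9K_p) = 7.4/(2·0.2871) = 12.89, so K_p = 166.1/4.9 = 33.9.

K_p = 33.9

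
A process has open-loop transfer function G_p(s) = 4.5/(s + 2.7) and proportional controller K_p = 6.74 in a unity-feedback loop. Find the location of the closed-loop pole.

Closed-loop transfer function: T(s) = K_p·G_p(s)/(1 + K_p·G_p(s)) = 30.33/(s + 2.7 + 30.33) = 30.33/(s + 33.03).
The closed-loop pole is at s = −33.03.

s = -33.03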